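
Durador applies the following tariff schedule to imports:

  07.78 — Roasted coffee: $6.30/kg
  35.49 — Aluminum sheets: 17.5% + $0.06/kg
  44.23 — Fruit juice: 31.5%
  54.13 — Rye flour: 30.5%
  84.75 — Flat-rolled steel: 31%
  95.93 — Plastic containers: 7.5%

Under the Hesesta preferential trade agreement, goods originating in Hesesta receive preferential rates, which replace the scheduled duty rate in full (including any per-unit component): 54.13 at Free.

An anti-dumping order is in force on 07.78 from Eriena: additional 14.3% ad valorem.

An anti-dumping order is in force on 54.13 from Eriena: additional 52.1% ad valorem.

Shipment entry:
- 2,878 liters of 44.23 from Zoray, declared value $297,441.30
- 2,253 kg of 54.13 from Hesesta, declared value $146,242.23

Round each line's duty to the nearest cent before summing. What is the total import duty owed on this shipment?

Line 1 (44.23, Zoray, 2,878 liters, $297,441.30):
Base rate for 44.23 is 31.5%.
Duty = $297,441.30 × 31.5% = $93,694.01.
Line 2 (54.13, Hesesta, 2,253 kg, $146,242.23):
Base rate for 54.13 is 30.5%.
Origin Hesesta qualifies under the Durador–Hesesta agreement and 54.13 is covered: preferential rate Free applies instead.
The additional-duty order on 54.13 targets Eriena, not Hesesta; it does not apply.
Duty = $146,242.23 × 0% = $0.00.
Total = $93,694.01 + $0.00 = $93,694.01.

$93,694.01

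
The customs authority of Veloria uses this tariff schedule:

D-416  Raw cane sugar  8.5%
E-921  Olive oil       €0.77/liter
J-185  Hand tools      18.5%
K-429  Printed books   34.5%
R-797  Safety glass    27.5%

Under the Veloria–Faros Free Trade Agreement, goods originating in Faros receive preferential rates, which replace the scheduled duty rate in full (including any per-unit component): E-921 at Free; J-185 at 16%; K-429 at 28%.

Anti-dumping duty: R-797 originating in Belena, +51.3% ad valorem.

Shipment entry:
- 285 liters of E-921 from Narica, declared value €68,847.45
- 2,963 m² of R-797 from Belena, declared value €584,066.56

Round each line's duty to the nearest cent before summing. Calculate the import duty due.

Line 1 (E-921, Narica, 285 liters, €68,847.45):
Base rate for E-921 is €0.77/liter.
E-921 has an FTA preferential rate, but origin Narica is not Faros; base rate stands.
Duty = 285 × €0.77 = €219.45.
Line 2 (R-797, Belena, 2,963 m², €584,066.56):
Base rate for R-797 is 27.5%.
Additional duty on R-797 from Belena: +51.3%. Applied ad valorem rate: 27.5% + 51.3% = 78.8%.
Duty = €584,066.56 × 78.8% = €460,244.45.
Total = €219.45 + €460,244.45 = €460,463.90.

€460,463.90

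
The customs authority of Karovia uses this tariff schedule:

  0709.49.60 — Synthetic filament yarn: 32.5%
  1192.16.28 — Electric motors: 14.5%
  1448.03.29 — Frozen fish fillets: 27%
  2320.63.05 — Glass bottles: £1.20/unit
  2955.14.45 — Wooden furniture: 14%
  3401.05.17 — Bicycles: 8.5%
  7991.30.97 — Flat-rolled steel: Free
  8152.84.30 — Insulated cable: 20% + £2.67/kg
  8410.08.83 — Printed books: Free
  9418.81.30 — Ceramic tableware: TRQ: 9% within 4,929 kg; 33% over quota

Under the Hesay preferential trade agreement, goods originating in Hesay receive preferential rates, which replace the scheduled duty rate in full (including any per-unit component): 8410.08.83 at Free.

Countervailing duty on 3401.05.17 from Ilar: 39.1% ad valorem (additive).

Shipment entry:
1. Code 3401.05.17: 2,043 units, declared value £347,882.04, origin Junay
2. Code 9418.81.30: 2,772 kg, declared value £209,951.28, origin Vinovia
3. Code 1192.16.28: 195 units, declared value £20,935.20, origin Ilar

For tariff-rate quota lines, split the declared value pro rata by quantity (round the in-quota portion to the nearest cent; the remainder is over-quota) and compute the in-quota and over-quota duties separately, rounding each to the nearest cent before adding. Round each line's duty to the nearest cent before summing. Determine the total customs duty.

£51,501.19

Line 1 (3401.05.17, Junay, 2,043 units, £347,882.04):
Base rate for 3401.05.17 is 8.5%.
The additional-duty order on 3401.05.17 targets Ilar, not Junay; it does not apply.
Duty = £347,882.04 × 8.5% = £29,569.97.
Line 2 (9418.81.30, Vinovia, 2,772 kg, £209,951.28):
Code 9418.81.30 is under a tariff-rate quota (threshold 4,929 kg). Quantity 2,772 kg is within the quota, so the in-quota rate 9% applies to the full value.
Duty = £209,951.28 × 9% = £18,895.62.
Line 3 (1192.16.28, Ilar, 195 units, £20,935.20):
Base rate for 1192.16.28 is 14.5%.
Duty = £20,935.20 × 14.5% = £3,035.60.
Total = £29,569.97 + £18,895.62 + £3,035.60 = £51,501.19.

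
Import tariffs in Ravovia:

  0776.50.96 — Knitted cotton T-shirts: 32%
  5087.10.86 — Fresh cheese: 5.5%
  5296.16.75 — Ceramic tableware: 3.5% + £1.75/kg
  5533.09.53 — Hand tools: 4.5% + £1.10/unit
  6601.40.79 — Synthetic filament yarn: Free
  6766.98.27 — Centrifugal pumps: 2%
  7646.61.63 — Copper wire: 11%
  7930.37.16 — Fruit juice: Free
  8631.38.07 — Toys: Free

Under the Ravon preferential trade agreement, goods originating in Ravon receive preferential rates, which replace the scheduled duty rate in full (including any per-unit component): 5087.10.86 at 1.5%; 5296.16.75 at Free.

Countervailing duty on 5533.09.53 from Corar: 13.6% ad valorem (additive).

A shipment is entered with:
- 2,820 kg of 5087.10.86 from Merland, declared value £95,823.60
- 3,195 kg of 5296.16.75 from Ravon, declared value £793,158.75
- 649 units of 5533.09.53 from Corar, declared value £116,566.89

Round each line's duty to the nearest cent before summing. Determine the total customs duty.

£27,082.81

Line 1 (5087.10.86, Merland, 2,820 kg, £95,823.60):
Base rate for 5087.10.86 is 5.5%.
5087.10.86 has an FTA preferential rate, but origin Merland is not Ravon; base rate stands.
Duty = £95,823.60 × 5.5% = £5,270.30.
Line 2 (5296.16.75, Ravon, 3,195 kg, £793,158.75):
Base rate for 5296.16.75 is 3.5% + £1.75/kg.
Origin Ravon qualifies under the Ravovia–Ravon agreement and 5296.16.75 is covered: preferential rate Free applies instead.
Duty = £793,158.75 × 0% = £0.00.
Line 3 (5533.09.53, Corar, 649 units, £116,566.89):
Base rate for 5533.09.53 is 4.5% + £1.10/unit.
Additional duty on 5533.09.53 from Corar: +13.6%. Applied ad valorem rate: 4.5% + 13.6% = 18.1%.
Duty = £116,566.89 × 18.1% + 649 × £1.10 = £21,812.51.
Total = £5,270.30 + £0.00 + £21,812.51 = £27,082.81.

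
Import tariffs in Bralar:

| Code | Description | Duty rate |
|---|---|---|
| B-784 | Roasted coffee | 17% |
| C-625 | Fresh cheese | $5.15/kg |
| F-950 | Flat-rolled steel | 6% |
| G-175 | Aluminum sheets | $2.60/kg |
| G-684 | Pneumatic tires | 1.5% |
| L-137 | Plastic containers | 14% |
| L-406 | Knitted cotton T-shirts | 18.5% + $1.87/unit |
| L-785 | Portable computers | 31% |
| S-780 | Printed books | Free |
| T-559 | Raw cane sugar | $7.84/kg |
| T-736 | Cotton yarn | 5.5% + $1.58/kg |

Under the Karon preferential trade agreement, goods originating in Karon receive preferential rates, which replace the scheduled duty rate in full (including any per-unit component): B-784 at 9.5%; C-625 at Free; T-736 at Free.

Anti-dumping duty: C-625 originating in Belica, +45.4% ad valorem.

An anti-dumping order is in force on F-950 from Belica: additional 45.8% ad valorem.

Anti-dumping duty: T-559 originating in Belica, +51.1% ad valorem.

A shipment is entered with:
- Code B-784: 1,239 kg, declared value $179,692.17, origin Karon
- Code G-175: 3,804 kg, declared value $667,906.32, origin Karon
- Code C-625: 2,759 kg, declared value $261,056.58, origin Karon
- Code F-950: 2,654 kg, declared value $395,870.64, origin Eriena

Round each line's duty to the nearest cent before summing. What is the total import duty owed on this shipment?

$50,713.40

Line 1 (B-784, Karon, 1,239 kg, $179,692.17):
Base rate for B-784 is 17%.
Origin Karon qualifies under the Bralar–Karon agreement and B-784 is covered: preferential rate 9.5% applies instead.
Duty = $179,692.17 × 9.5% = $17,070.76.
Line 2 (G-175, Karon, 3,804 kg, $667,906.32):
Base rate for G-175 is $2.60/kg.
Origin Karon is the FTA partner but G-175 is not on the preference list; base rate stands.
Duty = 3,804 × $2.60 = $9,890.40.
Line 3 (C-625, Karon, 2,759 kg, $261,056.58):
Base rate for C-625 is $5.15/kg.
Origin Karon qualifies under the Bralar–Karon agreement and C-625 is covered: preferential rate Free applies instead.
The additional-duty order on C-625 targets Belica, not Karon; it does not apply.
Duty = $261,056.58 × 0% = $0.00.
Line 4 (F-950, Eriena, 2,654 kg, $395,870.64):
Base rate for F-950 is 6%.
The additional-duty order on F-950 targets Belica, not Eriena; it does not apply.
Duty = $395,870.64 × 6% = $23,752.24.
Total = $17,070.76 + $9,890.40 + $0.00 + $23,752.24 = $50,713.40.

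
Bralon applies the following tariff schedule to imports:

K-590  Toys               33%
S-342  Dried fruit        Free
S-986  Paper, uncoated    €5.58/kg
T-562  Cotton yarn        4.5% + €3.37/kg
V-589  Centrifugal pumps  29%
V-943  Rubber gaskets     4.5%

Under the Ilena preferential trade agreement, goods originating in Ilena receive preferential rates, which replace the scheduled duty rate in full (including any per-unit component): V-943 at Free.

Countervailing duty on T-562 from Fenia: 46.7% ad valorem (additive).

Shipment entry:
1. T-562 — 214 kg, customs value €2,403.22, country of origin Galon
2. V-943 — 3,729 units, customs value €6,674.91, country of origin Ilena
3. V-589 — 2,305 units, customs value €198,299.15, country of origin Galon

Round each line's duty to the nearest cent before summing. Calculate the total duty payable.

€58,336.07

Line 1 (T-562, Galon, 214 kg, €2,403.22):
Base rate for T-562 is 4.5% + €3.37/kg.
The additional-duty order on T-562 targets Fenia, not Galon; it does not apply.
Duty = €2,403.22 × 4.5% + 214 × €3.37 = €829.32.
Line 2 (V-943, Ilena, 3,729 units, €6,674.91):
Base rate for V-943 is 4.5%.
Origin Ilena qualifies under the Bralon–Ilena agreement and V-943 is covered: preferential rate Free applies instead.
Duty = €6,674.91 × 0% = €0.00.
Line 3 (V-589, Galon, 2,305 units, €198,299.15):
Base rate for V-589 is 29%.
Duty = €198,299.15 × 29% = €57,506.75.
Total = €829.32 + €0.00 + €57,506.75 = €58,336.07.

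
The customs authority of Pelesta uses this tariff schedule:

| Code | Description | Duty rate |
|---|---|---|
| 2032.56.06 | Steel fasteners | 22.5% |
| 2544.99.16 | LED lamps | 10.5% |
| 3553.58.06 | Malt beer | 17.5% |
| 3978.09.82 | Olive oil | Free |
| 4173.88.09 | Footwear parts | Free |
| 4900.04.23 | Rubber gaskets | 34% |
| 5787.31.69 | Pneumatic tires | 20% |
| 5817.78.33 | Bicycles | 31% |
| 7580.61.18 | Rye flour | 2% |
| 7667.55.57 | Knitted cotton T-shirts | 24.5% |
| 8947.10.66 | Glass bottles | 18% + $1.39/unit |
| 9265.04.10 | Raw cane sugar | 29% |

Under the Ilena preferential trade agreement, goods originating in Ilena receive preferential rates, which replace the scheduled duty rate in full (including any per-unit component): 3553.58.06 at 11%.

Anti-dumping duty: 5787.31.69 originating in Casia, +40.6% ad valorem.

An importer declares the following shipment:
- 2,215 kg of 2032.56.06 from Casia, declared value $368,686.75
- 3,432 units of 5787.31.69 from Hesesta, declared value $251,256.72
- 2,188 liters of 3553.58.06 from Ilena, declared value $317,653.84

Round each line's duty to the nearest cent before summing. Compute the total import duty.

$168,147.78

Line 1 (2032.56.06, Casia, 2,215 kg, $368,686.75):
Base rate for 2032.56.06 is 22.5%.
Duty = $368,686.75 × 22.5% = $82,954.52.
Line 2 (5787.31.69, Hesesta, 3,432 units, $251,256.72):
Base rate for 5787.31.69 is 20%.
The additional-duty order on 5787.31.69 targets Casia, not Hesesta; it does not apply.
Duty = $251,256.72 × 20% = $50,251.34.
Line 3 (3553.58.06, Ilena, 2,188 liters, $317,653.84):
Base rate for 3553.58.06 is 17.5%.
Origin Ilena qualifies under the Pelesta–Ilena agreement and 3553.58.06 is covered: preferential rate 11% applies instead.
Duty = $317,653.84 × 11% = $34,941.92.
Total = $82,954.52 + $50,251.34 + $34,941.92 = $168,147.78.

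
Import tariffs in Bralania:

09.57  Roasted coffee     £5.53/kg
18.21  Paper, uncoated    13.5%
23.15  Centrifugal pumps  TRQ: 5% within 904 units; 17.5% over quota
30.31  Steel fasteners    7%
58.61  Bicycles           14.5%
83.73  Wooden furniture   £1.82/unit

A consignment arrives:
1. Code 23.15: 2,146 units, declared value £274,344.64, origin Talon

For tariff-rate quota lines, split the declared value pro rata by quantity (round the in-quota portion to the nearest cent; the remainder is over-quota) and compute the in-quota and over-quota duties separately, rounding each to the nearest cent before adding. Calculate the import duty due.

£33,564.39

Line 1 (23.15, Talon, 2,146 units, £274,344.64):
Code 23.15 is under a tariff-rate quota (threshold 904 units). In-quota: 904 units at 5%; over-quota: 1,242 units at 17.5%.
Pro-rata value split: in-quota = £274,344.64 × 904/2,146 = £115,567.36; over-quota = £274,344.64 − £115,567.36 = £158,777.28.
In-quota duty = £115,567.36 × 5% = £5,778.37. Over-quota duty = £158,777.28 × 17.5% = £27,786.02.
Line duty = £5,778.37 + £27,786.02 = £33,564.39.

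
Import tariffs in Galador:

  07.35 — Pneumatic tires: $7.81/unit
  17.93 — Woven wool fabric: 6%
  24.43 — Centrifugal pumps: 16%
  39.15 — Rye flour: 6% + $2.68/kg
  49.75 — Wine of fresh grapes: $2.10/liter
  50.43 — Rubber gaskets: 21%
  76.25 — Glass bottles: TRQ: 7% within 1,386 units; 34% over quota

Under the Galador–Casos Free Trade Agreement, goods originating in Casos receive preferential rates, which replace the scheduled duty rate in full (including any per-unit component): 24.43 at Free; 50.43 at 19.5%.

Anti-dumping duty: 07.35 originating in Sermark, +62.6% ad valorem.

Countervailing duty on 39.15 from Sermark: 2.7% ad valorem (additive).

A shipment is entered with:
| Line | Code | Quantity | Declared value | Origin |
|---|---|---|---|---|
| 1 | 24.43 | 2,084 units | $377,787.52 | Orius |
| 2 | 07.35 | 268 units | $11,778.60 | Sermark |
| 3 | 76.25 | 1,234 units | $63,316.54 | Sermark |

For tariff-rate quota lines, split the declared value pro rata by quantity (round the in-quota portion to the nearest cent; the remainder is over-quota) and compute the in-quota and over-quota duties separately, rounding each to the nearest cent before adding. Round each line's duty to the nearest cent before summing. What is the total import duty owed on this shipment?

$74,344.64

Line 1 (24.43, Orius, 2,084 units, $377,787.52):
Base rate for 24.43 is 16%.
24.43 has an FTA preferential rate, but origin Orius is not Casos; base rate stands.
Duty = $377,787.52 × 16% = $60,446.00.
Line 2 (07.35, Sermark, 268 units, $11,778.60):
Base rate for 07.35 is $7.81/unit.
Additional duty on 07.35 from Sermark: +62.6% ad valorem. Applied ad valorem rate = 62.6%.
Duty = $11,778.60 × 62.6% + 268 × $7.81 = $9,466.48.
Line 3 (76.25, Sermark, 1,234 units, $63,316.54):
Code 76.25 is under a tariff-rate quota (threshold 1,386 units). Quantity 1,234 units is within the quota, so the in-quota rate 7% applies to the full value.
Duty = $63,316.54 × 7% = $4,432.16.
Total = $60,446.00 + $9,466.48 + $4,432.16 = $74,344.64.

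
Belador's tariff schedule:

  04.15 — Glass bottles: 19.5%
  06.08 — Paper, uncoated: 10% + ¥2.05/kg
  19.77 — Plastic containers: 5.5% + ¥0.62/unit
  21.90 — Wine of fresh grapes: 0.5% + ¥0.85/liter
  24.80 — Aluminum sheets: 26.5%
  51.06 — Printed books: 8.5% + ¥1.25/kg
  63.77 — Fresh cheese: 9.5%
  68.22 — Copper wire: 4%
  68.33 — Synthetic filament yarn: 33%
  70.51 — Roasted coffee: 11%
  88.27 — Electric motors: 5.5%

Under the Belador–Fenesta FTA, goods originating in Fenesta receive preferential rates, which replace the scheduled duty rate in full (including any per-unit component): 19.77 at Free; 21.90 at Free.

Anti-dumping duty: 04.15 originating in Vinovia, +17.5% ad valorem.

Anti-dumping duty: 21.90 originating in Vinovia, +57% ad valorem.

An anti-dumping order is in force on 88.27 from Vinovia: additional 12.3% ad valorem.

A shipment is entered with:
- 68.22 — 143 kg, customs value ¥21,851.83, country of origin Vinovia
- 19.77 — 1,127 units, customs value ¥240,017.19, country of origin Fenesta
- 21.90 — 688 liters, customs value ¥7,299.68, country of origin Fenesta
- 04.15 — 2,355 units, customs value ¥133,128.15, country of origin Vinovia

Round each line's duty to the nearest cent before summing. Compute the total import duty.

¥50,131.49

Line 1 (68.22, Vinovia, 143 kg, ¥21,851.83):
Base rate for 68.22 is 4%.
Duty = ¥21,851.83 × 4% = ¥874.07.
Line 2 (19.77, Fenesta, 1,127 units, ¥240,017.19):
Base rate for 19.77 is 5.5% + ¥0.62/unit.
Origin Fenesta qualifies under the Belador–Fenesta agreement and 19.77 is covered: preferential rate Free applies instead.
Duty = ¥240,017.19 × 0% = ¥0.00.
Line 3 (21.90, Fenesta, 688 liters, ¥7,299.68):
Base rate for 21.90 is 0.5% + ¥0.85/liter.
Origin Fenesta qualifies under the Belador–Fenesta agreement and 21.90 is covered: preferential rate Free applies instead.
The additional-duty order on 21.90 targets Vinovia, not Fenesta; it does not apply.
Duty = ¥7,299.68 × 0% = ¥0.00.
Line 4 (04.15, Vinovia, 2,355 units, ¥133,128.15):
Base rate for 04.15 is 19.5%.
Additional duty on 04.15 from Vinovia: +17.5%. Applied ad valorem rate: 19.5% + 17.5% = 37%.
Duty = ¥133,128.15 × 37% = ¥49,257.42.
Total = ¥874.07 + ¥0.00 + ¥0.00 + ¥49,257.42 = ¥50,131.49.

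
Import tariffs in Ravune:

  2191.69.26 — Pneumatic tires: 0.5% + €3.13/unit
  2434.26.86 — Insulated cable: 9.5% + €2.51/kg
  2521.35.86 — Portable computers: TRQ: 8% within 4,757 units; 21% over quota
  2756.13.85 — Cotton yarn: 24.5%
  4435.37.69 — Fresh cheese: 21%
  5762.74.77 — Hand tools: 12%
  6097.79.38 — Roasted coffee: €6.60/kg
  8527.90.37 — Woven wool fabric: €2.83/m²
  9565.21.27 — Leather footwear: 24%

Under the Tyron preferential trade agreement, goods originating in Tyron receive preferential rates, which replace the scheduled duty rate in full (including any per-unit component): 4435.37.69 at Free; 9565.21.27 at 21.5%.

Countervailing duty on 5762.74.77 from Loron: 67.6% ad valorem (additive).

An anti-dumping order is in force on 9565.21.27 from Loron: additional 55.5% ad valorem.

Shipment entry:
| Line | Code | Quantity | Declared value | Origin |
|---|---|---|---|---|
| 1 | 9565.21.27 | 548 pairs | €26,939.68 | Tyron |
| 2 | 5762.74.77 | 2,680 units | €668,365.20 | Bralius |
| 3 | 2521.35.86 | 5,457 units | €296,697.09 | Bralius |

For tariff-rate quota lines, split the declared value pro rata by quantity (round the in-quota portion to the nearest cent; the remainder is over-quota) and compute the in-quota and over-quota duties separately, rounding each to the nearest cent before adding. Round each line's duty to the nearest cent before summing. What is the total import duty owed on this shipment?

€114,679.29

Line 1 (9565.21.27, Tyron, 548 pairs, €26,939.68):
Base rate for 9565.21.27 is 24%.
Origin Tyron qualifies under the Ravune–Tyron agreement and 9565.21.27 is covered: preferential rate 21.5% applies instead.
The additional-duty order on 9565.21.27 targets Loron, not Tyron; it does not apply.
Duty = €26,939.68 × 21.5% = €5,792.03.
Line 2 (5762.74.77, Bralius, 2,680 units, €668,365.20):
Base rate for 5762.74.77 is 12%.
The additional-duty order on 5762.74.77 targets Loron, not Bralius; it does not apply.
Duty = €668,365.20 × 12% = €80,203.82.
Line 3 (2521.35.86, Bralius, 5,457 units, €296,697.09):
Code 2521.35.86 is under a tariff-rate quota (threshold 4,757 units). In-quota: 4,757 units at 8%; over-quota: 700 units at 21%.
Pro-rata value split: in-quota = €296,697.09 × 4,757/5,457 = €258,638.09; over-quota = €296,697.09 − €258,638.09 = €38,059.00.
In-quota duty = €258,638.09 × 8% = €20,691.05. Over-quota duty = €38,059.00 × 21% = €7,992.39.
Line duty = €20,691.05 + €7,992.39 = €28,683.44.
Total = €5,792.03 + €80,203.82 + €28,683.44 = €114,679.29.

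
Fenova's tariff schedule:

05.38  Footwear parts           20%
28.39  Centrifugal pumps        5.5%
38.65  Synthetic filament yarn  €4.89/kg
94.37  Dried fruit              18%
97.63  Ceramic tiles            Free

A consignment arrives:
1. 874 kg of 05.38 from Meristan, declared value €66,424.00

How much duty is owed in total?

Line 1 (05.38, Meristan, 874 kg, €66,424.00):
Base rate for 05.38 is 20%.
Duty = €66,424.00 × 20% = €13,284.80.

€13,284.80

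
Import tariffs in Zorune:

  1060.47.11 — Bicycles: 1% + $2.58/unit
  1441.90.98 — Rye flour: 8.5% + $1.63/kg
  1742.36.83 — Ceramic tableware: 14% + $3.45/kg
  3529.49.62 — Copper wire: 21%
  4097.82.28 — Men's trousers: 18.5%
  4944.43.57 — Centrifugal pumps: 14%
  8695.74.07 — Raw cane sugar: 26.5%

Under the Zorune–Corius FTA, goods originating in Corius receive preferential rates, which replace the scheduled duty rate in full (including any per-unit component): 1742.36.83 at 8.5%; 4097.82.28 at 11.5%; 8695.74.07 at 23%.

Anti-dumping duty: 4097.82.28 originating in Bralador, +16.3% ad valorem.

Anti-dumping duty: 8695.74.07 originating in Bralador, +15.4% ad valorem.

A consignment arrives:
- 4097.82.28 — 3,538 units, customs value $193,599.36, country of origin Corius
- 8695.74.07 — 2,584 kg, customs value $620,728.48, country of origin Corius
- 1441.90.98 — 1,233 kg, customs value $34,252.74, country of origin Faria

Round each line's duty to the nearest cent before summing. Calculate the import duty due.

Line 1 (4097.82.28, Corius, 3,538 units, $193,599.36):
Base rate for 4097.82.28 is 18.5%.
Origin Corius qualifies under the Zorune–Corius agreement and 4097.82.28 is covered: preferential rate 11.5% applies instead.
The additional-duty order on 4097.82.28 targets Bralador, not Corius; it does not apply.
Duty = $193,599.36 × 11.5% = $22,263.93.
Line 2 (8695.74.07, Corius, 2,584 kg, $620,728.48):
Base rate for 8695.74.07 is 26.5%.
Origin Corius qualifies under the Zorune–Corius agreement and 8695.74.07 is covered: preferential rate 23% applies instead.
The additional-duty order on 8695.74.07 targets Bralador, not Corius; it does not apply.
Duty = $620,728.48 × 23% = $142,767.55.
Line 3 (1441.90.98, Faria, 1,233 kg, $34,252.74):
Base rate for 1441.90.98 is 8.5% + $1.63/kg.
Duty = $34,252.74 × 8.5% + 1,233 × $1.63 = $4,921.27.
Total = $22,263.93 + $142,767.55 + $4,921.27 = $169,952.75.

$169,952.75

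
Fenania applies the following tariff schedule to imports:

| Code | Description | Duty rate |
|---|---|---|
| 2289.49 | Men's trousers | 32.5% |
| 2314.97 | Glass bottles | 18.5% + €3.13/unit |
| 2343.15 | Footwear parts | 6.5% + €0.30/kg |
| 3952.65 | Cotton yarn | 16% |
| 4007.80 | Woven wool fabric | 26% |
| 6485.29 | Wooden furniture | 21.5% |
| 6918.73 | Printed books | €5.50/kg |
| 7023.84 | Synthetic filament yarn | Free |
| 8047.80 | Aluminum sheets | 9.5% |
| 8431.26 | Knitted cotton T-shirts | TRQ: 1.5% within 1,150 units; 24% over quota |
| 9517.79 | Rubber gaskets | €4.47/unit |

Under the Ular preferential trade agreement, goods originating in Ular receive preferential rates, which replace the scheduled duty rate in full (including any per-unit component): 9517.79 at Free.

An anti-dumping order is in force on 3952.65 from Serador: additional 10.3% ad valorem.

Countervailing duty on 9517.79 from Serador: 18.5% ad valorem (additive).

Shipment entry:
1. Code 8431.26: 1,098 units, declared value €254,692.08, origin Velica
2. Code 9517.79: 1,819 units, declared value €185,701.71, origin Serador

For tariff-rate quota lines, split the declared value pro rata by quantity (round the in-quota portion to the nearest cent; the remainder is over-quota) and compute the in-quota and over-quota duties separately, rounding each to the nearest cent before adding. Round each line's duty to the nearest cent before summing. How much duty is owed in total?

€46,306.13

Line 1 (8431.26, Velica, 1,098 units, €254,692.08):
Code 8431.26 is under a tariff-rate quota (threshold 1,150 units). Quantity 1,098 units is within the quota, so the in-quota rate 1.5% applies to the full value.
Duty = €254,692.08 × 1.5% = €3,820.38.
Line 2 (9517.79, Serador, 1,819 units, €185,701.71):
Base rate for 9517.79 is €4.47/unit.
9517.79 has an FTA preferential rate, but origin Serador is not Ular; base rate stands.
Additional duty on 9517.79 from Serador: +18.5% ad valorem. Applied ad valorem rate = 18.5%.
Duty = €185,701.71 × 18.5% + 1,819 × €4.47 = €42,485.75.
Total = €3,820.38 + €42,485.75 = €46,306.13.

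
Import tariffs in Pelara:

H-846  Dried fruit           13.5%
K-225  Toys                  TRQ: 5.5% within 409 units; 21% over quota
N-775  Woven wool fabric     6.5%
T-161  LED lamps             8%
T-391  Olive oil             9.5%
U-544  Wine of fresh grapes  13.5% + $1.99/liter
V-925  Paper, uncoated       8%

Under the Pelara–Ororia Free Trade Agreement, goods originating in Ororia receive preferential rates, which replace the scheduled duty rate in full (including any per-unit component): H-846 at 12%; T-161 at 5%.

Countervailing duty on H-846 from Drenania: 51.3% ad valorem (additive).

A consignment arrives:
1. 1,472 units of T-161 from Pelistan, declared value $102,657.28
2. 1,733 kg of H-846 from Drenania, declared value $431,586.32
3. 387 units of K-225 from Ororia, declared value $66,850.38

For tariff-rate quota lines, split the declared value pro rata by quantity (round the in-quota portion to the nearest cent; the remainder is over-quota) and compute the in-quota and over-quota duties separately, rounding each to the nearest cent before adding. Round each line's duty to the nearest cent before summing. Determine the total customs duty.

Line 1 (T-161, Pelistan, 1,472 units, $102,657.28):
Base rate for T-161 is 8%.
T-161 has an FTA preferential rate, but origin Pelistan is not Ororia; base rate stands.
Duty = $102,657.28 × 8% = $8,212.58.
Line 2 (H-846, Drenania, 1,733 kg, $431,586.32):
Base rate for H-846 is 13.5%.
H-846 has an FTA preferential rate, but origin Drenania is not Ororia; base rate stands.
Additional duty on H-846 from Drenania: +51.3%. Applied ad valorem rate: 13.5% + 51.3% = 64.8%.
Duty = $431,586.32 × 64.8% = $279,667.94.
Line 3 (K-225, Ororia, 387 units, $66,850.38):
Code K-225 is under a tariff-rate quota (threshold 409 units). Quantity 387 units is within the quota, so the in-quota rate 5.5% applies to the full value.
Duty = $66,850.38 × 5.5% = $3,676.77.
Total = $8,212.58 + $279,667.94 + $3,676.77 = $291,557.29.

$291,557.29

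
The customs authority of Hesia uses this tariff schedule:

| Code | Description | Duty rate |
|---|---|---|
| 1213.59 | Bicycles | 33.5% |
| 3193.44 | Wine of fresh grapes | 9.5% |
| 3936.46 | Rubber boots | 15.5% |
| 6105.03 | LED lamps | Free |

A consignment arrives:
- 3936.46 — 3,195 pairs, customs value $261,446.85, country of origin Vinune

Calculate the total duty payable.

Line 1 (3936.46, Vinune, 3,195 pairs, $261,446.85):
Base rate for 3936.46 is 15.5%.
Duty = $261,446.85 × 15.5% = $40,524.26.

$40,524.26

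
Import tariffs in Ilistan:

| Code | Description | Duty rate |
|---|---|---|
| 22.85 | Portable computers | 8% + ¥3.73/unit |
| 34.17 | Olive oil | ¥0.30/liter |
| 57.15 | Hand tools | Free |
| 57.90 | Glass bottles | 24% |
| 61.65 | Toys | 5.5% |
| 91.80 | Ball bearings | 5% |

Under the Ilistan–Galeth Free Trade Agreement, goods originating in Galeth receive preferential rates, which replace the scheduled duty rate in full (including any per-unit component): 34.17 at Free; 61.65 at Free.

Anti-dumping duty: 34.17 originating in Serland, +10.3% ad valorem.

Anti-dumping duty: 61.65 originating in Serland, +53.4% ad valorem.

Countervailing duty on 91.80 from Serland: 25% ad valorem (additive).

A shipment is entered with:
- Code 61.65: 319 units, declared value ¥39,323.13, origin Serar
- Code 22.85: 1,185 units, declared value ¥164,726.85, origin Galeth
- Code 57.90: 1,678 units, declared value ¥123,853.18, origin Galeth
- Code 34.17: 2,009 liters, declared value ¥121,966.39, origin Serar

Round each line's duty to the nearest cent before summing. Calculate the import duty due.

¥50,088.43

Line 1 (61.65, Serar, 319 units, ¥39,323.13):
Base rate for 61.65 is 5.5%.
61.65 has an FTA preferential rate, but origin Serar is not Galeth; base rate stands.
The additional-duty order on 61.65 targets Serland, not Serar; it does not apply.
Duty = ¥39,323.13 × 5.5% = ¥2,162.77.
Line 2 (22.85, Galeth, 1,185 units, ¥164,726.85):
Base rate for 22.85 is 8% + ¥3.73/unit.
Origin Galeth is the FTA partner but 22.85 is not on the preference list; base rate stands.
Duty = ¥164,726.85 × 8% + 1,185 × ¥3.73 = ¥17,598.20.
Line 3 (57.90, Galeth, 1,678 units, ¥123,853.18):
Base rate for 57.90 is 24%.
Origin Galeth is the FTA partner but 57.90 is not on the preference list; base rate stands.
Duty = ¥123,853.18 × 24% = ¥29,724.76.
Line 4 (34.17, Serar, 2,009 liters, ¥121,966.39):
Base rate for 34.17 is ¥0.30/liter.
34.17 has an FTA preferential rate, but origin Serar is not Galeth; base rate stands.
The additional-duty order on 34.17 targets Serland, not Serar; it does not apply.
Duty = 2,009 × ¥0.30 = ¥602.70.
Total = ¥2,162.77 + ¥17,598.20 + ¥29,724.76 + ¥602.70 = ¥50,088.43.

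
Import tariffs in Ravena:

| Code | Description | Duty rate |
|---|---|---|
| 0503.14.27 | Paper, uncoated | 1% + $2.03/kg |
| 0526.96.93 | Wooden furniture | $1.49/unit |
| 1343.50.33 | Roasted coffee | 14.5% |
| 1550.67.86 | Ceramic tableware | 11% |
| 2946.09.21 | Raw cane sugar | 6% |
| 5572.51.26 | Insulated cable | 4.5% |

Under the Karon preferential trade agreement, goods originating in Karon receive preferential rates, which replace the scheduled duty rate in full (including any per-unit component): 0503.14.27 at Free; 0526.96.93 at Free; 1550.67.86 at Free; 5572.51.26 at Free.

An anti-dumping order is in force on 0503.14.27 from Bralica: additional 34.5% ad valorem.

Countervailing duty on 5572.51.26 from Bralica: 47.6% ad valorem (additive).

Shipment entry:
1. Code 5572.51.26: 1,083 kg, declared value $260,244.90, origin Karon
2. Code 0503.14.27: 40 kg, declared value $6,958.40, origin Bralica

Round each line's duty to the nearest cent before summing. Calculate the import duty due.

Line 1 (5572.51.26, Karon, 1,083 kg, $260,244.90):
Base rate for 5572.51.26 is 4.5%.
Origin Karon qualifies under the Ravena–Karon agreement and 5572.51.26 is covered: preferential rate Free applies instead.
The additional-duty order on 5572.51.26 targets Bralica, not Karon; it does not apply.
Duty = $260,244.90 × 0% = $0.00.
Line 2 (0503.14.27, Bralica, 40 kg, $6,958.40):
Base rate for 0503.14.27 is 1% + $2.03/kg.
0503.14.27 has an FTA preferential rate, but origin Bralica is not Karon; base rate stands.
Additional duty on 0503.14.27 from Bralica: +34.5%. Applied ad valorem rate: 1% + 34.5% = 35.5%.
Duty = $6,958.40 × 35.5% + 40 × $2.03 = $2,551.43.
Total = $0.00 + $2,551.43 = $2,551.43.

$2,551.43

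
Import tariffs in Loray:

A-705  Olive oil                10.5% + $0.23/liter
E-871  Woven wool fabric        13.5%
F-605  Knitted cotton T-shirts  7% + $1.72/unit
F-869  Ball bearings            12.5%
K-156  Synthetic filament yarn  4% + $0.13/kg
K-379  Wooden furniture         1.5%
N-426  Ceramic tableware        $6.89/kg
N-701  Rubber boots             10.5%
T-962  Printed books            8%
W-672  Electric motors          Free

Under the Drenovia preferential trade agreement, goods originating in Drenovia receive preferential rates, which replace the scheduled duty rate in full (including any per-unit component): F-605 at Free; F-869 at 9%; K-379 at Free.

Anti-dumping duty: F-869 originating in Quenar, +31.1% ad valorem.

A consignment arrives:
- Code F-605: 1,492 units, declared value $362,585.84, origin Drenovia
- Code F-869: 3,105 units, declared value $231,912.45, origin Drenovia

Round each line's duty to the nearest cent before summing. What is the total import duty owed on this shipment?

Line 1 (F-605, Drenovia, 1,492 units, $362,585.84):
Base rate for F-605 is 7% + $1.72/unit.
Origin Drenovia qualifies under the Loray–Drenovia agreement and F-605 is covered: preferential rate Free applies instead.
Duty = $362,585.84 × 0% = $0.00.
Line 2 (F-869, Drenovia, 3,105 units, $231,912.45):
Base rate for F-869 is 12.5%.
Origin Drenovia qualifies under the Loray–Drenovia agreement and F-869 is covered: preferential rate 9% applies instead.
The additional-duty order on F-869 targets Quenar, not Drenovia; it does not apply.
Duty = $231,912.45 × 9% = $20,872.12.
Total = $0.00 + $20,872.12 = $20,872.12.

$20,872.12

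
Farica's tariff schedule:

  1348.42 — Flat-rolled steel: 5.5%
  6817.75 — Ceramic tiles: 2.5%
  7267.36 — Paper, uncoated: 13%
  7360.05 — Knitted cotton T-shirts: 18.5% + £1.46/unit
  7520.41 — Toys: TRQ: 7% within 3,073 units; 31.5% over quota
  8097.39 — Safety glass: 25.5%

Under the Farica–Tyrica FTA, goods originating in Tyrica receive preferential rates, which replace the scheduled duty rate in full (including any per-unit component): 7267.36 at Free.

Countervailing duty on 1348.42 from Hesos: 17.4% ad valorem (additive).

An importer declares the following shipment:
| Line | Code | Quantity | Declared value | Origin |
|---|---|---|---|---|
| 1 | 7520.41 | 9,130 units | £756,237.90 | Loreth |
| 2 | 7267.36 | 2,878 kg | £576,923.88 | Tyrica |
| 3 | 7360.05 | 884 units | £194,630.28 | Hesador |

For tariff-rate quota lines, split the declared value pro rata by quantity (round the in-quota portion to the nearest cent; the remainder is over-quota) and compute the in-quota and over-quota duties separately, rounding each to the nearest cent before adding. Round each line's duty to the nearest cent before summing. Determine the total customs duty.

£213,150.71

Line 1 (7520.41, Loreth, 9,130 units, £756,237.90):
Code 7520.41 is under a tariff-rate quota (threshold 3,073 units). In-quota: 3,073 units at 7%; over-quota: 6,057 units at 31.5%.
Pro-rata value split: in-quota = £756,237.90 × 3,073/9,130 = £254,536.59; over-quota = £756,237.90 − £254,536.59 = £501,701.31.
In-quota duty = £254,536.59 × 7% = £17,817.56. Over-quota duty = £501,701.31 × 31.5% = £158,035.91.
Line duty = £17,817.56 + £158,035.91 = £175,853.47.
Line 2 (7267.36, Tyrica, 2,878 kg, £576,923.88):
Base rate for 7267.36 is 13%.
Origin Tyrica qualifies under the Farica–Tyrica agreement and 7267.36 is covered: preferential rate Free applies instead.
Duty = £576,923.88 × 0% = £0.00.
Line 3 (7360.05, Hesador, 884 units, £194,630.28):
Base rate for 7360.05 is 18.5% + £1.46/unit.
Duty = £194,630.28 × 18.5% + 884 × £1.46 = £37,297.24.
Total = £175,853.47 + £0.00 + £37,297.24 = £213,150.71.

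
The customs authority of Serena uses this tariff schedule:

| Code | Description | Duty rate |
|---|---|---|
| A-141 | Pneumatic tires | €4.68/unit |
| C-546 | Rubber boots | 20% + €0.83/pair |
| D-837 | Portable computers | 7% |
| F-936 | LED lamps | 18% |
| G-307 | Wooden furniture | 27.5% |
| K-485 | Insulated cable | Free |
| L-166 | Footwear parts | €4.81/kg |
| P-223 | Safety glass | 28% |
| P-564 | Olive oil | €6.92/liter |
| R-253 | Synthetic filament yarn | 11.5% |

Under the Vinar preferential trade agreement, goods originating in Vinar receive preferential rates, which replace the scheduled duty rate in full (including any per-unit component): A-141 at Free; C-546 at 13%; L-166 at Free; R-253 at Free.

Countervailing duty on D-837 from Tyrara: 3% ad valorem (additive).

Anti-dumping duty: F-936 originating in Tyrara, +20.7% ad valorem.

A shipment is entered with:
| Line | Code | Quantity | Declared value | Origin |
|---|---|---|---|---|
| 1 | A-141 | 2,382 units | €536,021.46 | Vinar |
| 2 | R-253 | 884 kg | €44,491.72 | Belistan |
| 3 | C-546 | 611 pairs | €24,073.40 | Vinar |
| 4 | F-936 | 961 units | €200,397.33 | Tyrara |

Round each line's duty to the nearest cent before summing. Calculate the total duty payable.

Line 1 (A-141, Vinar, 2,382 units, €536,021.46):
Base rate for A-141 is €4.68/unit.
Origin Vinar qualifies under the Serena–Vinar agreement and A-141 is covered: preferential rate Free applies instead.
Duty = €536,021.46 × 0% = €0.00.
Line 2 (R-253, Belistan, 884 kg, €44,491.72):
Base rate for R-253 is 11.5%.
R-253 has an FTA preferential rate, but origin Belistan is not Vinar; base rate stands.
Duty = €44,491.72 × 11.5% = €5,116.55.
Line 3 (C-546, Vinar, 611 pairs, €24,073.40):
Base rate for C-546 is 20% + €0.83/pair.
Origin Vinar qualifies under the Serena–Vinar agreement and C-546 is covered: preferential rate 13% applies instead.
Duty = €24,073.40 × 13% = €3,129.54.
Line 4 (F-936, Tyrara, 961 units, €200,397.33):
Base rate for F-936 is 18%.
Additional duty on F-936 from Tyrara: +20.7%. Applied ad valorem rate: 18% + 20.7% = 38.7%.
Duty = €200,397.33 × 38.7% = €77,553.77.
Total = €0.00 + €5,116.55 + €3,129.54 + €77,553.77 = €85,799.86.

€85,799.86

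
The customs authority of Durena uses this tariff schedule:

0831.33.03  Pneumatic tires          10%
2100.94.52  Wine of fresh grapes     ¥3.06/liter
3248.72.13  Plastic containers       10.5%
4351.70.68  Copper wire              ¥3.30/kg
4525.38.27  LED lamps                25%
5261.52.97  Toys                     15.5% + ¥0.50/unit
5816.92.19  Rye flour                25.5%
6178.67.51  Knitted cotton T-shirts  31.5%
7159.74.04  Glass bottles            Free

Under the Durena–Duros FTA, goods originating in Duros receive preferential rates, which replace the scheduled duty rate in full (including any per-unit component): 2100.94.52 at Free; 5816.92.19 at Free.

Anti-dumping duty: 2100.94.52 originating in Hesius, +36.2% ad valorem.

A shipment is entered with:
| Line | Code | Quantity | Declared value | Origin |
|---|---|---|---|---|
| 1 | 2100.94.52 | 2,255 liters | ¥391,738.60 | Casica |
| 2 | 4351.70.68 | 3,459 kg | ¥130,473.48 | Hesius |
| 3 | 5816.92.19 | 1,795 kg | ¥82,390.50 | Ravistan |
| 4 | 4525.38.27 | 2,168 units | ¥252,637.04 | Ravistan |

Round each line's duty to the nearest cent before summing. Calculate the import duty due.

Line 1 (2100.94.52, Casica, 2,255 liters, ¥391,738.60):
Base rate for 2100.94.52 is ¥3.06/liter.
2100.94.52 has an FTA preferential rate, but origin Casica is not Duros; base rate stands.
The additional-duty order on 2100.94.52 targets Hesius, not Casica; it does not apply.
Duty = 2,255 × ¥3.06 = ¥6,900.30.
Line 2 (4351.70.68, Hesius, 3,459 kg, ¥130,473.48):
Base rate for 4351.70.68 is ¥3.30/kg.
Duty = 3,459 × ¥3.30 = ¥11,414.70.
Line 3 (5816.92.19, Ravistan, 1,795 kg, ¥82,390.50):
Base rate for 5816.92.19 is 25.5%.
5816.92.19 has an FTA preferential rate, but origin Ravistan is not Duros; base rate stands.
Duty = ¥82,390.50 × 25.5% = ¥21,009.58.
Line 4 (4525.38.27, Ravistan, 2,168 units, ¥252,637.04):
Base rate for 4525.38.27 is 25%.
Duty = ¥252,637.04 × 25% = ¥63,159.26.
Total = ¥6,900.30 + ¥11,414.70 + ¥21,009.58 + ¥63,159.26 = ¥102,483.84.

¥102,483.84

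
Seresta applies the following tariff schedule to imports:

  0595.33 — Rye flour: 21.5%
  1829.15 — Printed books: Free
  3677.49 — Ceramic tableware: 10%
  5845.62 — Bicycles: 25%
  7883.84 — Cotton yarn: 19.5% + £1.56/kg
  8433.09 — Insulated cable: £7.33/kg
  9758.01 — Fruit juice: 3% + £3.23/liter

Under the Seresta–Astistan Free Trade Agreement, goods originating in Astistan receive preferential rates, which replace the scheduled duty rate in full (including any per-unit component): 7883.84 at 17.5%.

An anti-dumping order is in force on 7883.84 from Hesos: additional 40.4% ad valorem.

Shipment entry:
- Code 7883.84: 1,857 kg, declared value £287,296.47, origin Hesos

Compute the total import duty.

Line 1 (7883.84, Hesos, 1,857 kg, £287,296.47):
Base rate for 7883.84 is 19.5% + £1.56/kg.
7883.84 has an FTA preferential rate, but origin Hesos is not Astistan; base rate stands.
Additional duty on 7883.84 from Hesos: +40.4%. Applied ad valorem rate: 19.5% + 40.4% = 59.9%.
Duty = £287,296.47 × 59.9% + 1,857 × £1.56 = £174,987.51.

£174,987.51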